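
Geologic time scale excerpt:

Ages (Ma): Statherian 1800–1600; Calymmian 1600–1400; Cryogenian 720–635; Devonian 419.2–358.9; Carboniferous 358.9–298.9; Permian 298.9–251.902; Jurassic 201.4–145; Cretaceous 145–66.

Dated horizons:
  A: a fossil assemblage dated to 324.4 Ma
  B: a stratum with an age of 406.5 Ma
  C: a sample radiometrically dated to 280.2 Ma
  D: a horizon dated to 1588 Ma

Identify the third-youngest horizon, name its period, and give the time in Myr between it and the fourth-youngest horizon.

Sorted youngest-first by Ma: C (280.2), A (324.4), B (406.5), D (1588).
The third youngest is B at 406.5 Ma, which lies in 419.2–358.9 Ma: the Devonian.
The fourth youngest is D at 1588 Ma; separation = |406.5 − 1588| = 1181.5 Myr.

B, in the Devonian; 1181.5 million years to D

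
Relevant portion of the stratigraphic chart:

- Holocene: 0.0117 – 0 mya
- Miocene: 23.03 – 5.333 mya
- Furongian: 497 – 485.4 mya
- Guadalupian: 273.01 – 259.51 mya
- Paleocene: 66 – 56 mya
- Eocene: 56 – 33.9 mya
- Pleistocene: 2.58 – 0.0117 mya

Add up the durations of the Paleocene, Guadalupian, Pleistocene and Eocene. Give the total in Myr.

48.1683 million years

Each duration: Paleocene = 10; Guadalupian = 13.5; Pleistocene = 2.5683; Eocene = 22.1.
Sum: 10 + 13.5 + 2.5683 + 22.1 = 48.1683 Myr.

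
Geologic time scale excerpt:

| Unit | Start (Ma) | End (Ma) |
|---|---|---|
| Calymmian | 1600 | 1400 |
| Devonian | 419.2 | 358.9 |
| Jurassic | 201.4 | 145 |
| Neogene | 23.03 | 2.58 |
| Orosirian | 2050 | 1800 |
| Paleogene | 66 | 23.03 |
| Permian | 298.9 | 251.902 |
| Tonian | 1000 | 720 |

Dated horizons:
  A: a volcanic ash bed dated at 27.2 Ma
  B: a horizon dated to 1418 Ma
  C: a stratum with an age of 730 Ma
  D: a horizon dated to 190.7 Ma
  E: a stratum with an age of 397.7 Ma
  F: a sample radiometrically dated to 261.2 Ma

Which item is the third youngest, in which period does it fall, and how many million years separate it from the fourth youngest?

Sorted youngest-first by Ma: A (27.2), D (190.7), F (261.2), E (397.7), C (730), B (1418).
The third youngest is F at 261.2 Ma, which lies in 298.9–251.902 Ma: the Permian.
The fourth youngest is E at 397.7 Ma; separation = |261.2 − 397.7| = 136.5 Myr.

F, in the Permian; 136.5 million years to E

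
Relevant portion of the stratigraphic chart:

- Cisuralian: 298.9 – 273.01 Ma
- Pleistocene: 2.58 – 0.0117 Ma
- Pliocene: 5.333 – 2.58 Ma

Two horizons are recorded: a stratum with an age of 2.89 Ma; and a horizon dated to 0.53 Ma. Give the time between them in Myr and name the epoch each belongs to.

Elapsed time: 2.89 − 0.53 = 2.36 Myr.
2.89 Ma lies within 5.333–2.58 Ma: Pliocene.
0.53 Ma lies within 2.58–0.0117 Ma: Pleistocene.

2.36 million years apart; the first in the Pliocene, the second in the Pleistocene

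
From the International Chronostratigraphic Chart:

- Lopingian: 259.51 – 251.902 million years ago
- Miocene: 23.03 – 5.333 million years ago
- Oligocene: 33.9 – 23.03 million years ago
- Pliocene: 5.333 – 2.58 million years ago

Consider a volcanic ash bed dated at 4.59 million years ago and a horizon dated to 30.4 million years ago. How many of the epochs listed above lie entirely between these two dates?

1

The older date is 30.4 Ma and the younger is 4.59 Ma.
Epochs with start < 30.4 and end > 4.59 Ma: Miocene (23.03–5.333).
That is 1 complete epoch.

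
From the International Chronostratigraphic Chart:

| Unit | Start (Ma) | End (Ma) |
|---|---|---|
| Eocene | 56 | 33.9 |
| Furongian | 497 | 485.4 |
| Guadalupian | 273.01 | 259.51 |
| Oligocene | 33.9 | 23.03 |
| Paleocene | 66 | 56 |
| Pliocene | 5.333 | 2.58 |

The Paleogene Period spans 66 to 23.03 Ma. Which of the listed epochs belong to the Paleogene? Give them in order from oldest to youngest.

Epochs with both bounds inside 66–23.03 Ma: Paleocene (66–56), Eocene (56–33.9), Oligocene (33.9–23.03).

Paleocene, Eocene, Oligocene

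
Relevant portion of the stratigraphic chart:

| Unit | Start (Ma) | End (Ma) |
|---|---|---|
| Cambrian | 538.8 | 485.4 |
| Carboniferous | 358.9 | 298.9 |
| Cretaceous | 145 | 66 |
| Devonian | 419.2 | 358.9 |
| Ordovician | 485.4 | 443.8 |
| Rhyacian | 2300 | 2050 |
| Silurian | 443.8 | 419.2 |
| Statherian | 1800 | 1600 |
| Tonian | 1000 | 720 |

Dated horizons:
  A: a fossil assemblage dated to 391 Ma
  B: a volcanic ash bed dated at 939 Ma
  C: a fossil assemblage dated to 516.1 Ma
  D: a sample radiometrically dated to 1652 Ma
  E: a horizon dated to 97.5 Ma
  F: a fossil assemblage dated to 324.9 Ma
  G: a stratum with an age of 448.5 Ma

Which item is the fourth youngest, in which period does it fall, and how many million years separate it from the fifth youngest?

Smaller Ma means younger, so youngest first: E 97.5 < F 324.9 < A 391 < G 448.5 < C 516.1 < B 939 < D 1652.
Counting 4 along gives G (448.5 Ma); the excerpt puts that inside the Ordovician, 485.4–443.8 Ma.
Next in line is C (516.1 Ma), and 516.1 − 448.5 = 67.6 Myr.

G, in the Ordovician; 67.6 million years to C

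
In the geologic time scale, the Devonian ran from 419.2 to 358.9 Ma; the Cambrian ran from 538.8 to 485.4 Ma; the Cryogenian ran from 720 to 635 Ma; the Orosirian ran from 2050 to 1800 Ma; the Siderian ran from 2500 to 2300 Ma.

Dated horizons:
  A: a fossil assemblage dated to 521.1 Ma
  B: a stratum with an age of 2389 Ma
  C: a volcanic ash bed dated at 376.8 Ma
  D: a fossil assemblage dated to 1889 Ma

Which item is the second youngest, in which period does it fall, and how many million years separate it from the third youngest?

A, in the Cambrian; 1367.9 million years to D

Smaller Ma means younger, so youngest first: C 376.8 < A 521.1 < D 1889 < B 2389.
Counting 2 along gives A (521.1 Ma); the excerpt puts that inside the Cambrian, 538.8–485.4 Ma.
Next in line is D (1889 Ma), and 1889 − 521.1 = 1367.9 Myr.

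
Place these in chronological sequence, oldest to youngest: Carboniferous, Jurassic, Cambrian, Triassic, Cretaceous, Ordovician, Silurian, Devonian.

Cambrian, Ordovician, Silurian, Devonian, Carboniferous, Triassic, Jurassic, Cretaceous

Era membership (oldest first within each) — Paleozoic: Cambrian, Ordovician, Silurian, Devonian, Carboniferous; Mesozoic: Triassic, Jurassic, Cretaceous. Paleozoic precedes Mesozoic, which precedes Cenozoic. Concatenating the groups in that era order gives oldest to youngest directly.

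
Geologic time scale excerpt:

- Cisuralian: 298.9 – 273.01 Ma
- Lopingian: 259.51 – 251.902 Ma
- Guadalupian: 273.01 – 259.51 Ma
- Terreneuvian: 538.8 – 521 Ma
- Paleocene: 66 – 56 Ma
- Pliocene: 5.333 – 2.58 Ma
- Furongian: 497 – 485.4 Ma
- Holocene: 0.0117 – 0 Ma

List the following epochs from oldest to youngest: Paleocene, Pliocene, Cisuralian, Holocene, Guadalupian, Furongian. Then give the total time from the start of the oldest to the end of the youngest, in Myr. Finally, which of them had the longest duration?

Furongian, Cisuralian, Guadalupian, Paleocene, Pliocene, Holocene; total span 497 Myr; longest is Cisuralian

Start ages (Ma): Furongian 497, Cisuralian 298.9, Guadalupian 273.01, Paleocene 66, Pliocene 5.333, Holocene 0.0117.
Ordered oldest to youngest: Furongian, Cisuralian, Guadalupian, Paleocene, Pliocene, Holocene.
Span = 497 − 0 = 497 Myr.
Durations: Holocene 0.0117, Pliocene 2.753, Furongian 11.6, Paleocene 10, Guadalupian 13.5, Cisuralian 25.89 → longest is Cisuralian (25.89 Myr).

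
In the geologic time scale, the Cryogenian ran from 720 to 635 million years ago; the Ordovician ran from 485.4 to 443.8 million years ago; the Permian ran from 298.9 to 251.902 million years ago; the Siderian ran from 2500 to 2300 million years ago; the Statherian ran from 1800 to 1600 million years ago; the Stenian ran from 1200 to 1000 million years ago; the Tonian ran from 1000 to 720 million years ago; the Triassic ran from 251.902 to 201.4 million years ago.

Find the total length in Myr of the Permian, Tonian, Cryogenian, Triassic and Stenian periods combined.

662.5 million years

Duration is start − end for each: (298.9 − 251.902) + (1000 − 720) + (720 − 635) + (251.902 − 201.4) + (1200 − 1000).
That is 46.998 + 280 + 85 + 50.502 + 200, which totals 662.5 million years.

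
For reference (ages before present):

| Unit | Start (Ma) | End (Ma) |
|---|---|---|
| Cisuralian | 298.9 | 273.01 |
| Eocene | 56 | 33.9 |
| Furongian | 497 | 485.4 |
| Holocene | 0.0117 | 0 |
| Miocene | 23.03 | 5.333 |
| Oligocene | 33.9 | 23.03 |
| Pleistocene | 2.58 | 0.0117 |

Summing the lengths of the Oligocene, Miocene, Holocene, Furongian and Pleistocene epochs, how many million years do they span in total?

Each duration: Oligocene = 10.87; Miocene = 17.697; Holocene = 0.0117; Furongian = 11.6; Pleistocene = 2.5683.
Sum: 10.87 + 17.697 + 0.0117 + 11.6 + 2.5683 = 42.747 Myr.

42.747 million years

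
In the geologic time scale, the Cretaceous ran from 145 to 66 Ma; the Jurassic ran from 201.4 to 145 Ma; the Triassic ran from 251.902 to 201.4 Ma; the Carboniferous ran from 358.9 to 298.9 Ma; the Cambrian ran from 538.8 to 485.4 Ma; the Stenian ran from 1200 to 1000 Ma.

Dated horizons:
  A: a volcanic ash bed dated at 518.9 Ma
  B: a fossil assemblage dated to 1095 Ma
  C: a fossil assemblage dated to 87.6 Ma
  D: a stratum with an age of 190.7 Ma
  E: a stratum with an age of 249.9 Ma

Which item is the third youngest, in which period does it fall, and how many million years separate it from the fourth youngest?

Smaller Ma means younger, so youngest first: C 87.6 < D 190.7 < E 249.9 < A 518.9 < B 1095.
Counting 3 along gives E (249.9 Ma); the excerpt puts that inside the Triassic, 251.902–201.4 Ma.
Next in line is A (518.9 Ma), and 518.9 − 249.9 = 269 Myr.

E, in the Triassic; 269 million years to A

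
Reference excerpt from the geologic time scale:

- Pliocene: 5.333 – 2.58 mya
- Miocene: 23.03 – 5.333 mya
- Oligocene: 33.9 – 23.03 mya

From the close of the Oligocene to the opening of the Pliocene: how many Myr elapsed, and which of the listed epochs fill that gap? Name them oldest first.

17.697 million years; Miocene

The Oligocene closes at 23.03 Ma and the Pliocene opens at 5.333 Ma, so the interval is 23.03 − 5.333 = 17.697 Myr.
An epoch fits inside if it starts at or after 23.03 Ma and ends at or before 5.333 Ma; oldest first that gives Miocene.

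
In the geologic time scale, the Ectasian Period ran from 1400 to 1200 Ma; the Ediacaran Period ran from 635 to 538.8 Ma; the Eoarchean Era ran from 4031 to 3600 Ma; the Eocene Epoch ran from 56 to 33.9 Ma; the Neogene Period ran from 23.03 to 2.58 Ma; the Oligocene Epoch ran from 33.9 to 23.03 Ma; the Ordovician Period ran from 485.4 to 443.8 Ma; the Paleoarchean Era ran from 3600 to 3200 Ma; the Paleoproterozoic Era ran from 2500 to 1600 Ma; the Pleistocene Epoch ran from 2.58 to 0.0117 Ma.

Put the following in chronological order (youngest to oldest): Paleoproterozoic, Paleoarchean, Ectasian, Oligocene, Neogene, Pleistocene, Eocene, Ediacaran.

Pleistocene, Neogene, Oligocene, Eocene, Ediacaran, Ectasian, Paleoproterozoic, Paleoarchean

The oldest of these is Paleoarchean (starts 3600 Ma) and the youngest is Pleistocene (ends 0.0117 Ma).
In between, by decreasing start age: Paleoproterozoic (2500), Ectasian (1400), Ediacaran (635), Eocene (56), Oligocene (33.9), Neogene (23.03).
Listing youngest first means reversing that sequence.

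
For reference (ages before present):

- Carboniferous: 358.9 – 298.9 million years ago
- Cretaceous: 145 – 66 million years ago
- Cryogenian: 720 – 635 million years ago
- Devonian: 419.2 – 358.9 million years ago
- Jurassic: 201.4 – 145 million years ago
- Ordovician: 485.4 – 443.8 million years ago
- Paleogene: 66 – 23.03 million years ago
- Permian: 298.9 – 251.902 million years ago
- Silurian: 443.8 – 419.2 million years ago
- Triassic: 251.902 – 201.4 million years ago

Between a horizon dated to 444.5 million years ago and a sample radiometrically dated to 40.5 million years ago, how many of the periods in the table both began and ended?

The older date is 444.5 Ma and the younger is 40.5 Ma.
Periods with start < 444.5 and end > 40.5 Ma: Silurian (443.8–419.2), Devonian (419.2–358.9), Carboniferous (358.9–298.9), Permian (298.9–251.902), Triassic (251.902–201.4), Jurassic (201.4–145), Cretaceous (145–66).
That is 7 complete periods.

7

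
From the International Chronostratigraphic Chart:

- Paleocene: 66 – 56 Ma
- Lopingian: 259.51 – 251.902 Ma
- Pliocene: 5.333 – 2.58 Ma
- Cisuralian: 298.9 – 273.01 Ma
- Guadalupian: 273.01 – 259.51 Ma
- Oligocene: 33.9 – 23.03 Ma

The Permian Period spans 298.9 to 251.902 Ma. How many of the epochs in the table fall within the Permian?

3

Epochs inside 298.9–251.902 Ma: Cisuralian, Guadalupian, Lopingian — 3 in total.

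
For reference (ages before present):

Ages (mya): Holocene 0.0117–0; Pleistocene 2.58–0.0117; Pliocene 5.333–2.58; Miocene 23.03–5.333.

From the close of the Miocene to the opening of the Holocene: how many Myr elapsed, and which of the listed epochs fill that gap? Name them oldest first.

5.3213 million years; Pliocene, Pleistocene

End of Miocene = 5.333 Ma; start of Holocene = 0.0117 Ma.
Gap = 5.333 − 0.0117 = 5.3213 Myr.
Epochs wholly inside 5.333–0.0117 Ma: Pliocene (5.333–2.58), Pleistocene (2.58–0.0117).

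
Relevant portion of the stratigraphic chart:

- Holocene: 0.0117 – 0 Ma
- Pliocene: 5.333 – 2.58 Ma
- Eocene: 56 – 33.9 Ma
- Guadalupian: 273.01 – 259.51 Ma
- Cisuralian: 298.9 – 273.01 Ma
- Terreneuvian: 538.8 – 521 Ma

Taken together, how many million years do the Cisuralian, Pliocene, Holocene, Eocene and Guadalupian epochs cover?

Each duration: Cisuralian = 25.89; Pliocene = 2.753; Holocene = 0.0117; Eocene = 22.1; Guadalupian = 13.5.
Sum: 25.89 + 2.753 + 0.0117 + 22.1 + 13.5 = 64.2547 Myr.

64.2547 million years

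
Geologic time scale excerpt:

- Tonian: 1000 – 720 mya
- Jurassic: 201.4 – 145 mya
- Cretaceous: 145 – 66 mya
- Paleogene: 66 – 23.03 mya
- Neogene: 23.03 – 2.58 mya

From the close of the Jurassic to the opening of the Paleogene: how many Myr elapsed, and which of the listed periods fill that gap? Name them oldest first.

79 million years; Cretaceous

The Jurassic closes at 145 Ma and the Paleogene opens at 66 Ma, so the interval is 145 − 66 = 79 Myr.
A period fits inside if it starts at or after 145 Ma and ends at or before 66 Ma; oldest first that gives Cretaceous.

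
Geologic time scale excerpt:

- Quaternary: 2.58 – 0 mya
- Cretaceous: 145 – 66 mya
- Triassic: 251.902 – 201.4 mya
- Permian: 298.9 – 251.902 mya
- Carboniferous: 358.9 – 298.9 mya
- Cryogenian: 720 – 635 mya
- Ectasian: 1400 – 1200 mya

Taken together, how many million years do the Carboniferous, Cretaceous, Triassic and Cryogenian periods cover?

274.502 million years

Duration is start − end for each: (358.9 − 298.9) + (145 − 66) + (251.902 − 201.4) + (720 − 635).
That is 60 + 79 + 50.502 + 85, which totals 274.502 million years.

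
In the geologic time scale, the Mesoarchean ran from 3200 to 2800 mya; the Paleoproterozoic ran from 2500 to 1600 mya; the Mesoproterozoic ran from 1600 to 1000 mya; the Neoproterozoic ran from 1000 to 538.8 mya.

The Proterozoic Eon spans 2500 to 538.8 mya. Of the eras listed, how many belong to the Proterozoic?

3

Eras inside 2500–538.8 Ma: Paleoproterozoic, Mesoproterozoic, Neoproterozoic — 3 in total.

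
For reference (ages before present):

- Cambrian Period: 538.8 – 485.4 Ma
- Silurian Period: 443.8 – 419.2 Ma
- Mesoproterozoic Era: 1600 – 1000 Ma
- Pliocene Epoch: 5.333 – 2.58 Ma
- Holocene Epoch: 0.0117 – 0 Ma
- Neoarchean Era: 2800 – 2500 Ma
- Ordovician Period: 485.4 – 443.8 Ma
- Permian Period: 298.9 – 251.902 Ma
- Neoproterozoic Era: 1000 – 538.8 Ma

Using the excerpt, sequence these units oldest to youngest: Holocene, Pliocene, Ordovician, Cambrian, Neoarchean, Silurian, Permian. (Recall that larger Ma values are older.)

The oldest of these is Neoarchean (starts 2800 Ma) and the youngest is Holocene (ends 0 Ma).
In between, by decreasing start age: Cambrian (538.8), Ordovician (485.4), Silurian (443.8), Permian (298.9), Pliocene (5.333).

Neoarchean, Cambrian, Ordovician, Silurian, Permian, Pliocene, Holocene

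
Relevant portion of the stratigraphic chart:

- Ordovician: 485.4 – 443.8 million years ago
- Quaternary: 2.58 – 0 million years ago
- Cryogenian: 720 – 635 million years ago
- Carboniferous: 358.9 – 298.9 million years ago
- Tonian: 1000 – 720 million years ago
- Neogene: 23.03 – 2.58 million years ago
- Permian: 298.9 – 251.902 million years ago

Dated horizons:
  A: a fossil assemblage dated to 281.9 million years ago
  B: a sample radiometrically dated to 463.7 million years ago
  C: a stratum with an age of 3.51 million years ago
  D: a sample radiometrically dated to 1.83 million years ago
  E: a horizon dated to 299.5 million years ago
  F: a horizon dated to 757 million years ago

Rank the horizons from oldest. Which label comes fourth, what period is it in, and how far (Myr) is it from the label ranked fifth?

A, in the Permian; 278.39 million years to C

Larger Ma means older, so oldest first: F 757 > B 463.7 > E 299.5 > A 281.9 > C 3.51 > D 1.83.
Counting 4 along gives A (281.9 Ma); the excerpt puts that inside the Permian, 298.9–251.902 Ma.
Next in line is C (3.51 Ma), and 281.9 − 3.51 = 278.39 Myr.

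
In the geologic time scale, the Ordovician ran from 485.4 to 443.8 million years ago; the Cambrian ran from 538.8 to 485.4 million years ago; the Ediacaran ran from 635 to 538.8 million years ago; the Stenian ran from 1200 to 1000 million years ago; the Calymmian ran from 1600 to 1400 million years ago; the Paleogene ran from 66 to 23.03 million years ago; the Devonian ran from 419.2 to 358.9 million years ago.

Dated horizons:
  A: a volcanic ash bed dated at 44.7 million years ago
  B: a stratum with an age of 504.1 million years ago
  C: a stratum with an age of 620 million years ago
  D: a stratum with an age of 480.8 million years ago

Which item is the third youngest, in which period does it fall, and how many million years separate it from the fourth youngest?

B, in the Cambrian; 115.9 million years to C

Smaller Ma means younger, so youngest first: A 44.7 < D 480.8 < B 504.1 < C 620.
Counting 3 along gives B (504.1 Ma); the excerpt puts that inside the Cambrian, 538.8–485.4 Ma.
Next in line is C (620 Ma), and 620 − 504.1 = 115.9 Myr.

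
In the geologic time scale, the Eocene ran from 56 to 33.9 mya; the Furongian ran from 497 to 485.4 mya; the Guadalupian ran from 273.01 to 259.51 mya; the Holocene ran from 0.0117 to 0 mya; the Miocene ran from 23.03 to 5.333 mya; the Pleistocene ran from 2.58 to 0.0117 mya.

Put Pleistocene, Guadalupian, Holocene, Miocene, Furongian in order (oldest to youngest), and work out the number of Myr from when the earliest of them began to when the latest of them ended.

Start ages (Ma): Furongian 497, Guadalupian 273.01, Miocene 23.03, Pleistocene 2.58, Holocene 0.0117.
Ordered oldest to youngest: Furongian, Guadalupian, Miocene, Pleistocene, Holocene.
Span = 497 − 0 = 497 Myr.

Furongian → Guadalupian → Miocene → Pleistocene → Holocene; total span 497 Myr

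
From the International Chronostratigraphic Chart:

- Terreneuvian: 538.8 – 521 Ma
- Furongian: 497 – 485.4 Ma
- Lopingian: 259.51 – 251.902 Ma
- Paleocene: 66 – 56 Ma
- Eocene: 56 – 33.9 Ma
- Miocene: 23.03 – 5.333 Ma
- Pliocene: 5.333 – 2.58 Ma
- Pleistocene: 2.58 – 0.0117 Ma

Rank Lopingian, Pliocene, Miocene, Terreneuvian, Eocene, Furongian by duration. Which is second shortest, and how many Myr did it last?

Start − end for each: Lopingian 259.51 − 251.902 = 7.608; Pliocene 5.333 − 2.58 = 2.753; Miocene 23.03 − 5.333 = 17.697; Terreneuvian 538.8 − 521 = 17.8; Eocene 56 − 33.9 = 22.1; Furongian 497 − 485.4 = 11.6.
Ranking these from shortest: Pliocene < Lopingian < Furongian < Miocene < Terreneuvian < Eocene.
Position 2 in that ranking is Lopingian, which lasted 7.608 Myr.

Lopingian, 7.608 million years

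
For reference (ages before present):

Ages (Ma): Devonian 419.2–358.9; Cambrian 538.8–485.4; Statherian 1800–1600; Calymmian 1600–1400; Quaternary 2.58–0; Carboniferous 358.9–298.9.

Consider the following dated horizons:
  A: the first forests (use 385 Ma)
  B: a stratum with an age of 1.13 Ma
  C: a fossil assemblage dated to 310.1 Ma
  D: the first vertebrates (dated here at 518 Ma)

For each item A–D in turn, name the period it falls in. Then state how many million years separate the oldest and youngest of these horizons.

A — Devonian; B — Quaternary; C — Carboniferous; D — Cambrian; span 516.87 million years

Match each age against the start–end ranges in the excerpt: A = 385 Ma → Devonian (419.2–358.9); B = 1.13 Ma → Quaternary (2.58–0); C = 310.1 Ma → Carboniferous (358.9–298.9); D = 518 Ma → Cambrian (538.8–485.4).
The largest age is 518 Ma and the smallest is 1.13 Ma; their difference is 516.87 Myr.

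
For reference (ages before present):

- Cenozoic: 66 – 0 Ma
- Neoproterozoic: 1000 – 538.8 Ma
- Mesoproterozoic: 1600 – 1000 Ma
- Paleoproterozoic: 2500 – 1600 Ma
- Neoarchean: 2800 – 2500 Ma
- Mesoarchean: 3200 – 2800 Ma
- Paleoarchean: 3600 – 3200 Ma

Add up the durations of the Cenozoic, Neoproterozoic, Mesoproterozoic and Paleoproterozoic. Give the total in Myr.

2027.2 million years

Duration is start − end for each: (66 − 0) + (1000 − 538.8) + (1600 − 1000) + (2500 − 1600).
That is 66 + 461.2 + 600 + 900, which totals 2027.2 million years.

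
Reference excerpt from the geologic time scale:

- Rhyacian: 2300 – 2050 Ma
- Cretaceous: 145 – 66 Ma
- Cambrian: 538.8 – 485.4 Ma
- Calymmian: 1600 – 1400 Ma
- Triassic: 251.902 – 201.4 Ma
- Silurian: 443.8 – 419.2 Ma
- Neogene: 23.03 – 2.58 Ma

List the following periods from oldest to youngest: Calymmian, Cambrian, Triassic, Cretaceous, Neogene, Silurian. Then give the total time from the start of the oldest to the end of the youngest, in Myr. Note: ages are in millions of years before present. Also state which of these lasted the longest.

From the excerpt: Calymmian 1600–1400; Cambrian 538.8–485.4; Triassic 251.902–201.4; Cretaceous 145–66; Neogene 23.03–2.58; Silurian 443.8–419.2 (Ma).
Larger Ma is earlier, so the oldest is Calymmian and the youngest is Neogene; oldest to youngest: Calymmian, Cambrian, Silurian, Triassic, Cretaceous, Neogene.
Oldest start 1600 minus youngest end 2.58 gives 1597.42 Myr overall.
Individual lengths (start − end): Triassic 50.502; Calymmian 200; Cretaceous 79; Cambrian 53.4; Silurian 24.6; Neogene 20.45. The largest is Calymmian at 200 Myr.

Calymmian, Cambrian, Silurian, Triassic, Cretaceous, Neogene; total span 1597.42 Myr; longest is Calymmian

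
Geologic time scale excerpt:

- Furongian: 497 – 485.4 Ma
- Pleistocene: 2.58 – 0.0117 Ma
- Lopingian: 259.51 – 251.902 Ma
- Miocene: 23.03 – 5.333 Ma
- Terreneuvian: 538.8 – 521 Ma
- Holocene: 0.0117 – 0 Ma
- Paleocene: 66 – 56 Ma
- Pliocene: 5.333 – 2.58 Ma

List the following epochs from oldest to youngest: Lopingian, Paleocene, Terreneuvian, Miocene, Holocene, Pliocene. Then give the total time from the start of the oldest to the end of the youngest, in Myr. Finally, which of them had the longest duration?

From the excerpt: Lopingian 259.51–251.902; Paleocene 66–56; Terreneuvian 538.8–521; Miocene 23.03–5.333; Holocene 0.0117–0; Pliocene 5.333–2.58 (Ma).
Larger Ma is earlier, so the oldest is Terreneuvian and the youngest is Holocene; oldest to youngest: Terreneuvian, Lopingian, Paleocene, Miocene, Pliocene, Holocene.
Oldest start 538.8 minus youngest end 0 gives 538.8 Myr overall.
Individual lengths (start − end): Terreneuvian 17.8; Pliocene 2.753; Miocene 17.697; Lopingian 7.608; Paleocene 10; Holocene 0.0117. The largest is Terreneuvian at 17.8 Myr.

Terreneuvian → Lopingian → Paleocene → Miocene → Pliocene → Holocene; total span 538.8 Myr; longest is Terreneuvian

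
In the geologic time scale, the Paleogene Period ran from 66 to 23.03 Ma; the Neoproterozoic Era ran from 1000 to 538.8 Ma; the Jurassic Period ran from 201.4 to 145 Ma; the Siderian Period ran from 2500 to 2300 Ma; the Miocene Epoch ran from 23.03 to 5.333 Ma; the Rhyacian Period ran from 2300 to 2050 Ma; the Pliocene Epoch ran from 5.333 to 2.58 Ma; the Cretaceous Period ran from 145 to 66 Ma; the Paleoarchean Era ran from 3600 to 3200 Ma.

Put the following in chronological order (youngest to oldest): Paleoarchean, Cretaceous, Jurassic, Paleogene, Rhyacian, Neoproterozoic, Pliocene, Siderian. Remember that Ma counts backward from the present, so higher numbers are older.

Sorting by start age (ascending Ma, since larger Ma = older): Pliocene began 5.333, Paleogene began 66, Cretaceous began 145, Jurassic began 201.4, Neoproterozoic began 1000, Rhyacian began 2300, Siderian began 2500, Paleoarchean began 3600.

Pliocene, then Paleogene, then Cretaceous, then Jurassic, then Neoproterozoic, then Rhyacian, then Siderian, then Paleoarchean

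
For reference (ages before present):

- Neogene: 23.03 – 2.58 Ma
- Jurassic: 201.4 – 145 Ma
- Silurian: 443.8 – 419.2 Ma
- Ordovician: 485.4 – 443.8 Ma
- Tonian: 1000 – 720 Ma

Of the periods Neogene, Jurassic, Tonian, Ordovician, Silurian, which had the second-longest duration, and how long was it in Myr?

Start − end for each: Neogene 23.03 − 2.58 = 20.45; Jurassic 201.4 − 145 = 56.4; Tonian 1000 − 720 = 280; Ordovician 485.4 − 443.8 = 41.6; Silurian 443.8 − 419.2 = 24.6.
Ranking these from longest: Tonian > Jurassic > Ordovician > Silurian > Neogene.
Position 2 in that ranking is Jurassic, which lasted 56.4 Myr.

Jurassic, 56.4 million years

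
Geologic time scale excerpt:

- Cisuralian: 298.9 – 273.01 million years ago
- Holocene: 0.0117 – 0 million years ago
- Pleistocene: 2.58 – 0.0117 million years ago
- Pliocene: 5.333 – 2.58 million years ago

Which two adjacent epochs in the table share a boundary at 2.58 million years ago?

The Pliocene ends at 2.58 million years ago and the Pleistocene begins at 2.58 million years ago, so they share that boundary.

Pliocene and Pleistocene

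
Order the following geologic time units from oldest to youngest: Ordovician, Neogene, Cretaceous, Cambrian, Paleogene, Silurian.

Cambrian, Ordovician, Silurian, Cretaceous, Paleogene, Neogene

Group by era (each group listed oldest first) — Paleozoic: Cambrian, Ordovician, Silurian; Mesozoic: Cretaceous; Cenozoic: Paleogene, Neogene. The eras run Paleozoic → Mesozoic → Cenozoic. Concatenating the groups in that era order gives oldest to youngest directly.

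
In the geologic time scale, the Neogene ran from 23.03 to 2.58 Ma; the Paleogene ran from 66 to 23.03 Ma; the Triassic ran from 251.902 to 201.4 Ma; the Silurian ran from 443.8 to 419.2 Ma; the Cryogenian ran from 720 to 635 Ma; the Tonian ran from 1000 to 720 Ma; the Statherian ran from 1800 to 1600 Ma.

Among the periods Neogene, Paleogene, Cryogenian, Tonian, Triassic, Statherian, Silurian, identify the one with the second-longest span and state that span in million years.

Statherian, 200 million years

Start − end for each: Neogene 23.03 − 2.58 = 20.45; Paleogene 66 − 23.03 = 42.97; Cryogenian 720 − 635 = 85; Tonian 1000 − 720 = 280; Triassic 251.902 − 201.4 = 50.502; Statherian 1800 − 1600 = 200; Silurian 443.8 − 419.2 = 24.6.
Ranking these from longest: Tonian > Statherian > Cryogenian > Triassic > Paleogene > Silurian > Neogene.
Position 2 in that ranking is Statherian, which lasted 200 Myr.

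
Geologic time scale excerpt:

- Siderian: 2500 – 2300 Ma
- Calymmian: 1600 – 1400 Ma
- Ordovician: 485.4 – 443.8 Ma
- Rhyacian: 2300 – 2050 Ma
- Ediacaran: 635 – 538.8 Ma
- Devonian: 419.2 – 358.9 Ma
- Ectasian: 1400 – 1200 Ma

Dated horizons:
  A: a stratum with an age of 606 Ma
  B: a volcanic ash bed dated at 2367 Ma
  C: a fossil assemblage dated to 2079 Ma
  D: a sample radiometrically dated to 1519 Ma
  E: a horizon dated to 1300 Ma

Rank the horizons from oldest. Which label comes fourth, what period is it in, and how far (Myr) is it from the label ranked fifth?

Larger Ma means older, so oldest first: B 2367 > C 2079 > D 1519 > E 1300 > A 606.
Counting 4 along gives E (1300 Ma); the excerpt puts that inside the Ectasian, 1400–1200 Ma.
Next in line is A (606 Ma), and 1300 − 606 = 694 Myr.

E, in the Ectasian; 694 million years to A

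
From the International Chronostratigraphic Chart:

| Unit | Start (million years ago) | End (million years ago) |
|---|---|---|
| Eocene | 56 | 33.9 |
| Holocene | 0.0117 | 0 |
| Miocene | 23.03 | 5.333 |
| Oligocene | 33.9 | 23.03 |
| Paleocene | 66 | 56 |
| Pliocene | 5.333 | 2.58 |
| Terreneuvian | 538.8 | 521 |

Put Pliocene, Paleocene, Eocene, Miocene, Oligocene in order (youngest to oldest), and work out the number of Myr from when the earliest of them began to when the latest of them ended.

Start ages (Ma): Paleocene 66, Eocene 56, Oligocene 33.9, Miocene 23.03, Pliocene 5.333.
Ordered youngest to oldest: Pliocene, Miocene, Oligocene, Eocene, Paleocene.
Span = 66 − 2.58 = 63.42 Myr.

Pliocene → Miocene → Oligocene → Eocene → Paleocene; total span 63.42 Myr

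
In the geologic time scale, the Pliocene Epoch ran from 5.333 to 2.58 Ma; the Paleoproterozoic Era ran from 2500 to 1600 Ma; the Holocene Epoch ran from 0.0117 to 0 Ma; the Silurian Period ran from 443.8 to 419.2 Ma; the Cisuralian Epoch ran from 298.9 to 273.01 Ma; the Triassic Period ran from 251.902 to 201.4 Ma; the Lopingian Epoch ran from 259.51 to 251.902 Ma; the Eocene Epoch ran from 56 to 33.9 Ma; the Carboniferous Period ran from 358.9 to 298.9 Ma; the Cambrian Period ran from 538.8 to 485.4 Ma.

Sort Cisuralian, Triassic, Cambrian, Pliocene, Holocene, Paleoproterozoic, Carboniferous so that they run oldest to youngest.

Paleoproterozoic, Cambrian, Carboniferous, Cisuralian, Triassic, Pliocene, Holocene

Sorting by start age (descending Ma, since larger Ma = older): Paleoproterozoic began 2500, Cambrian began 538.8, Carboniferous began 358.9, Cisuralian began 298.9, Triassic began 251.902, Pliocene began 5.333, Holocene began 0.0117.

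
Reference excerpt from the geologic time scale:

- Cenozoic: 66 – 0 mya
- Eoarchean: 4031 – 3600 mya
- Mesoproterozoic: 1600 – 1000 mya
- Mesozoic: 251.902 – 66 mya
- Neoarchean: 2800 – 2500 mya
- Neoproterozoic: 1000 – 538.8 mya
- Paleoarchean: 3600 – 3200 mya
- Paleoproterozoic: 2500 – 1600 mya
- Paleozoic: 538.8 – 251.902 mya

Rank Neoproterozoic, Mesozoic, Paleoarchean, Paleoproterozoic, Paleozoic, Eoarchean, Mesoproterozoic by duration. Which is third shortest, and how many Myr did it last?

Start − end for each: Neoproterozoic 1000 − 538.8 = 461.2; Mesozoic 251.902 − 66 = 185.902; Paleoarchean 3600 − 3200 = 400; Paleoproterozoic 2500 − 1600 = 900; Paleozoic 538.8 − 251.902 = 286.898; Eoarchean 4031 − 3600 = 431; Mesoproterozoic 1600 − 1000 = 600.
Ranking these from shortest: Mesozoic < Paleozoic < Paleoarchean < Eoarchean < Neoproterozoic < Mesoproterozoic < Paleoproterozoic.
Position 3 in that ranking is Paleoarchean, which lasted 400 Myr.

Paleoarchean, 400 million years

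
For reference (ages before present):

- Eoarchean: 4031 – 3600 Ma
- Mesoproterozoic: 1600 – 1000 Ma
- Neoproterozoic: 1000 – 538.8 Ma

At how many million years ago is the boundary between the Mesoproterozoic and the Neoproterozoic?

The Mesoproterozoic ends and the Neoproterozoic begins at 1000 Ma.

1000 Ma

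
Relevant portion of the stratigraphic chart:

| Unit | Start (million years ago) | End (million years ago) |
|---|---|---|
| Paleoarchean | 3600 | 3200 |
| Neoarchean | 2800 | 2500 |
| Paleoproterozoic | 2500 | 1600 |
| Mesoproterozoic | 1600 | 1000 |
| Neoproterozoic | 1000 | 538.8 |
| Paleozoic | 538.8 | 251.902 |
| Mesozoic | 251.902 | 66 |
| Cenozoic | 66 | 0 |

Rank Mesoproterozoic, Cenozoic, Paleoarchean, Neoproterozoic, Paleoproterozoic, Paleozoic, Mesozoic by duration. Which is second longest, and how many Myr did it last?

Durations: Mesoproterozoic 600; Cenozoic 66; Paleoarchean 400; Neoproterozoic 461.2; Paleoproterozoic 900; Paleozoic 286.898; Mesozoic 185.902 Myr.
Sorted longest-first: Paleoproterozoic (900), Mesoproterozoic (600), Neoproterozoic (461.2), Paleoarchean (400), Paleozoic (286.898), Mesozoic (185.902), Cenozoic (66).
The second longest is Mesoproterozoic at 600 Myr.

Mesoproterozoic, 600 million years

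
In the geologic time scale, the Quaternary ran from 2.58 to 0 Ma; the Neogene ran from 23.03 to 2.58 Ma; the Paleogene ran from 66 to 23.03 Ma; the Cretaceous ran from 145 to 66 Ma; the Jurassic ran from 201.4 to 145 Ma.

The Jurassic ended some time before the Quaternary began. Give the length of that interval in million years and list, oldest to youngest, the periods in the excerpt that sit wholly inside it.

End of Jurassic = 145 Ma; start of Quaternary = 2.58 Ma.
Gap = 145 − 2.58 = 142.42 Myr.
Periods wholly inside 145–2.58 Ma: Cretaceous (145–66), Paleogene (66–23.03), Neogene (23.03–2.58).

142.42 million years; Cretaceous, Paleogene, Neogene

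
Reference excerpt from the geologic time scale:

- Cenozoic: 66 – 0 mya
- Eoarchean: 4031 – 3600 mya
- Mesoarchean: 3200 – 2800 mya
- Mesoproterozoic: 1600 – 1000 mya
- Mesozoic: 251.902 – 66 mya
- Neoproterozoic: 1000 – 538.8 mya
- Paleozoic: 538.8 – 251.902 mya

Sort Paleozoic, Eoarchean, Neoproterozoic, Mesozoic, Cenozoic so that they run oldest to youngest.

Eoarchean, Neoproterozoic, Paleozoic, Mesozoic, Cenozoic

Sorting by start age (descending Ma, since larger Ma = older): Eoarchean start 4031, Neoproterozoic start 1000, Paleozoic start 538.8, Mesozoic start 251.902, Cenozoic start 66.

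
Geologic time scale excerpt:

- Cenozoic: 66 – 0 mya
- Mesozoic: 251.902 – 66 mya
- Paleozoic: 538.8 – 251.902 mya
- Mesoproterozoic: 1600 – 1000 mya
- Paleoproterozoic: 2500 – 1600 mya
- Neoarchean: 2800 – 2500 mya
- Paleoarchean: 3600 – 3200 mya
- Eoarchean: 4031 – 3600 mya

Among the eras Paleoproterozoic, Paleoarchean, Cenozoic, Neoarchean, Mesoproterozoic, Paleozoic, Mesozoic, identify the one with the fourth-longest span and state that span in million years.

Neoarchean, 300 million years

Start − end for each: Paleoproterozoic 2500 − 1600 = 900; Paleoarchean 3600 − 3200 = 400; Cenozoic 66 − 0 = 66; Neoarchean 2800 − 2500 = 300; Mesoproterozoic 1600 − 1000 = 600; Paleozoic 538.8 − 251.902 = 286.898; Mesozoic 251.902 − 66 = 185.902.
Ranking these from longest: Paleoproterozoic > Mesoproterozoic > Paleoarchean > Neoarchean > Paleozoic > Mesozoic > Cenozoic.
Position 4 in that ranking is Neoarchean, which lasted 300 Myr.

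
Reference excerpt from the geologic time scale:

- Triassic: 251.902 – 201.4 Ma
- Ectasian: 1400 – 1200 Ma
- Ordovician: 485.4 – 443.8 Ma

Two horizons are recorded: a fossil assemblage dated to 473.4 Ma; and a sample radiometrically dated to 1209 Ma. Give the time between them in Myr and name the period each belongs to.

Elapsed time: 1209 − 473.4 = 735.6 Myr.
473.4 Ma lies within 485.4–443.8 Ma: Ordovician.
1209 Ma lies within 1400–1200 Ma: Ectasian.

735.6 million years apart; the first in the Ordovician, the second in the Ectasian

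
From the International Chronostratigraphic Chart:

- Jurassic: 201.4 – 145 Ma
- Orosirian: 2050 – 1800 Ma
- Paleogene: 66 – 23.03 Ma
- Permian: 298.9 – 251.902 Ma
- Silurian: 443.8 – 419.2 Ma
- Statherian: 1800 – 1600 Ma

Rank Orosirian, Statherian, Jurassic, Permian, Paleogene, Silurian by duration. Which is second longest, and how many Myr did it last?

Start − end for each: Orosirian 2050 − 1800 = 250; Statherian 1800 − 1600 = 200; Jurassic 201.4 − 145 = 56.4; Permian 298.9 − 251.902 = 46.998; Paleogene 66 − 23.03 = 42.97; Silurian 443.8 − 419.2 = 24.6.
Ranking these from longest: Orosirian > Statherian > Jurassic > Permian > Paleogene > Silurian.
Position 2 in that ranking is Statherian, which lasted 200 Myr.

Statherian, 200 million years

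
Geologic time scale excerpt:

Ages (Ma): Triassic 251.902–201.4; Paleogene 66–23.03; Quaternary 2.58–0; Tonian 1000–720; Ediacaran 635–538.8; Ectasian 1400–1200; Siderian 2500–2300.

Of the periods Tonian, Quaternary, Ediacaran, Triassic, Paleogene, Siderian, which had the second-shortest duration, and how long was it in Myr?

Paleogene, 42.97 million years

Start − end for each: Tonian 1000 − 720 = 280; Quaternary 2.58 − 0 = 2.58; Ediacaran 635 − 538.8 = 96.2; Triassic 251.902 − 201.4 = 50.502; Paleogene 66 − 23.03 = 42.97; Siderian 2500 − 2300 = 200.
Ranking these from shortest: Quaternary < Paleogene < Triassic < Ediacaran < Siderian < Tonian.
Position 2 in that ranking is Paleogene, which lasted 42.97 Myr.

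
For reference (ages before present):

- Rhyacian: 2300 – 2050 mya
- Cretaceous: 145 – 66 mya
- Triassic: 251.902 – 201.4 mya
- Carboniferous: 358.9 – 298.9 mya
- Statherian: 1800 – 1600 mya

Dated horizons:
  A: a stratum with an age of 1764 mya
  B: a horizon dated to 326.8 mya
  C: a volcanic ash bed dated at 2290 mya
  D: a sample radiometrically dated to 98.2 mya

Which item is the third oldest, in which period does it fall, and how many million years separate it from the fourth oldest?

Sorted oldest-first by Ma: C (2290), A (1764), B (326.8), D (98.2).
The third oldest is B at 326.8 Ma, which lies in 358.9–298.9 Ma: the Carboniferous.
The fourth oldest is D at 98.2 Ma; separation = |326.8 − 98.2| = 228.6 Myr.

B, in the Carboniferous; 228.6 million years to D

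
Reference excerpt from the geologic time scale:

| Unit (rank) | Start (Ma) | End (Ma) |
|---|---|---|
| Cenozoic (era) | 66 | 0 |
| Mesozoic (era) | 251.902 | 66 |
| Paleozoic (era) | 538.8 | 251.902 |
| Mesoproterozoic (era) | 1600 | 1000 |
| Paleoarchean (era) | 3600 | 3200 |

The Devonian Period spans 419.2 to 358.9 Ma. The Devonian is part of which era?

The Devonian (419.2–358.9 Ma) lies entirely within 538.8–251.902 Ma, the Paleozoic Era.

Paleozoic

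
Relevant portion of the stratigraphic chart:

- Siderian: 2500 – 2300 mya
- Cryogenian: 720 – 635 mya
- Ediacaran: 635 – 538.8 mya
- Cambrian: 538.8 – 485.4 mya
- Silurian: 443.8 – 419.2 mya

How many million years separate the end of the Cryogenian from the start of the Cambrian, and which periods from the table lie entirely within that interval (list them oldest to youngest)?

96.2 million years; Ediacaran

End of Cryogenian = 635 Ma; start of Cambrian = 538.8 Ma.
Gap = 635 − 538.8 = 96.2 Myr.
Periods wholly inside 635–538.8 Ma: Ediacaran (635–538.8).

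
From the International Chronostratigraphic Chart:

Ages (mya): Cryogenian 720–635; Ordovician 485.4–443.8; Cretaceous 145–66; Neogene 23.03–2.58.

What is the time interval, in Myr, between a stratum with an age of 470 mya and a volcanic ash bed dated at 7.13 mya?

470 − 7.13 = 462.87 million years.

462.87 million years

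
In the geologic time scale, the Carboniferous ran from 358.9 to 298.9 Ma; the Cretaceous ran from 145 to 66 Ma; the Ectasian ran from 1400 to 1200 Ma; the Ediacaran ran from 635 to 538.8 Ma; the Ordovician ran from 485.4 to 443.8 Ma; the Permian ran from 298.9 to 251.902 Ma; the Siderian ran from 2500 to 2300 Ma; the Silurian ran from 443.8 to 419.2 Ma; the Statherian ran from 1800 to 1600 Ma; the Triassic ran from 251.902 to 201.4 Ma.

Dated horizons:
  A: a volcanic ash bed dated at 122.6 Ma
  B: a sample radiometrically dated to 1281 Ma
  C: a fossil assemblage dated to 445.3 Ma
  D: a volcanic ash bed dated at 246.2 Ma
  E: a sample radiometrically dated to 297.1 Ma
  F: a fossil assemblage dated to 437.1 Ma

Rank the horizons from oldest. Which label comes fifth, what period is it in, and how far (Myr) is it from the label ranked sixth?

Larger Ma means older, so oldest first: B 1281 > C 445.3 > F 437.1 > E 297.1 > D 246.2 > A 122.6.
Counting 5 along gives D (246.2 Ma); the excerpt puts that inside the Triassic, 251.902–201.4 Ma.
Next in line is A (122.6 Ma), and 246.2 − 122.6 = 123.6 Myr.

D, in the Triassic; 123.6 million years to A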